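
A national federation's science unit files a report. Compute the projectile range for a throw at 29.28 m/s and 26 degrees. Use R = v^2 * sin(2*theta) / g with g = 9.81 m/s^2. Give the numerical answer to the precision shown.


Two times the angle = 52 degrees
sin(52) = 0.788011
R = 857.3184 * 0.788011 / 9.81 = 68.866 m

68.866 m


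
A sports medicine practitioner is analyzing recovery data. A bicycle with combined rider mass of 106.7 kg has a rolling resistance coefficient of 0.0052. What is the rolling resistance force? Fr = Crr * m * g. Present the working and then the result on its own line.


Fr = 0.0052 * 106.7 * 9.81
= 0.55484 * 9.81
= 5.443 N

5.443 N


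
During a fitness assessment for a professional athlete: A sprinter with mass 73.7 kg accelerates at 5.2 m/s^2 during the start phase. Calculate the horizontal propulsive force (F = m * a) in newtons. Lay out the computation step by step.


F = m * a
= 73.7 * 5.2
= 383.24 N

383.24 N


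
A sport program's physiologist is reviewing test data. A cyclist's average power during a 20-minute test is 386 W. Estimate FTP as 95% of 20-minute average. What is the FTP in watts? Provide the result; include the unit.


FTP = 20-min power * 0.95
= 386 * 0.95
= 366.7 W

366.7 W


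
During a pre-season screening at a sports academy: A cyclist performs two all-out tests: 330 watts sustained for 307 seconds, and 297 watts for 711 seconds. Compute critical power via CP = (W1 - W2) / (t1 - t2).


W1 = P1 * t1 = 330 * 307 = 101310 J
W2 = P2 * t2 = 297 * 711 = 211167 J
CP = (101310 - 211167) / (307 - 711)
= 271.92 W

271.92 W


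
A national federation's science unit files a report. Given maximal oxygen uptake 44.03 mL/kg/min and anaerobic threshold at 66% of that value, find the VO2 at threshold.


Percentage as decimal = 0.66
VO2 at AT = 44.03 * 0.66 = 29.06 mL/kg/min

29.06 mL/kg/min


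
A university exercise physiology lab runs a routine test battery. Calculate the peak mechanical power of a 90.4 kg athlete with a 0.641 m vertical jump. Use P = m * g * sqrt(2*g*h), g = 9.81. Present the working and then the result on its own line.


First, sqrt(2gh) = sqrt(2 * 9.81 * 0.641)
= sqrt(12.57642) = 3.546325 m/s
Power = 90.4 * 9.81 * 3.546325 = 3144.97 W

3144.97 W


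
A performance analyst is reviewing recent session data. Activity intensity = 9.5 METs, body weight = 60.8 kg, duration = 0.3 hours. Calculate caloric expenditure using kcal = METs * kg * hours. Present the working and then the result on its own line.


kcal = 9.5 * 60.8 * 0.3
= 577.6 * 0.3
= 173.28 kcal

173.28 kcal


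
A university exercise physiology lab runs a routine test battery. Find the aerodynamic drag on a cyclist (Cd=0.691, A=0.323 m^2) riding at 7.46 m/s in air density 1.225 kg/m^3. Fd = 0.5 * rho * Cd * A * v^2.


Fd = 0.5 * 1.225 * 0.691 * 0.323 * 7.46^2
= 0.5 * 1.225 * 0.691 * 0.323 * 55.6516
= 7.608 N

7.608 N


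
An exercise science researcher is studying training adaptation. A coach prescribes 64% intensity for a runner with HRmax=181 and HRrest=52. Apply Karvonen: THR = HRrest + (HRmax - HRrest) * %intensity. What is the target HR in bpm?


Heart rate reserve = 181 - 52 = 129
Intensity fraction = 64 / 100 = 0.64
THR = 52 + 129 * 0.64 = 134.56 bpm

134.56 bpm


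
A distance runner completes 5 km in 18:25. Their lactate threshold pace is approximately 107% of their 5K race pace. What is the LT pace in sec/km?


Convert to seconds: 18 min 25 s = 1105 s
Pace per km = 1105 / 5 = 221.0 s/km
LT pace = 221.0 * 1.07 = 236.47 s/km

236.47 s/km


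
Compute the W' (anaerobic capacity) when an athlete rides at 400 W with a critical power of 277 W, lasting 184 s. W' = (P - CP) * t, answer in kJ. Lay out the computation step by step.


Above-CP power = 123 W
Duration = 184 s
W' = 123 * 184 = 22632 J
Convert: 22632 / 1000 = 22.632 kJ

22.632 kJ


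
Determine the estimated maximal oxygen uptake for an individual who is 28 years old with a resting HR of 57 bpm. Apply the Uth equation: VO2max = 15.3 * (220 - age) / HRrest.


HRmax = 220 - 28 = 192
VO2max = 15.3 * (192 / 57)
= 15.3 * 3.3684
= 51.54 mL/kg/min

51.54 mL/kg/min


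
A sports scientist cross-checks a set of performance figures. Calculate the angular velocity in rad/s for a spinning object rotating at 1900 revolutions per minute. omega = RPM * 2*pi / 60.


omega = RPM * 2*pi / 60
= 1900 * 6.28318531 / 60
= 198.968 rad/s

198.968 rad/s


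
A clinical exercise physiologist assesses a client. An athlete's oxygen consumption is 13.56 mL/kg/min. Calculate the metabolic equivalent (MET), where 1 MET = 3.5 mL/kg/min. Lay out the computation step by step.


MET = VO2 / 3.5
= 13.56 / 3.5
= 3.87 METs

3.87 METs


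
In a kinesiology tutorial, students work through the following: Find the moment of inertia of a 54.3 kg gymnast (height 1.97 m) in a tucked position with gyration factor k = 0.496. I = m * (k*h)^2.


Radius of gyration = 0.496 * 1.97 = 0.97712 m
I = 54.3 * 0.97712^2
= 54.3 * 0.954763
= 51.844 kg*m^2

51.844 kg*m^2


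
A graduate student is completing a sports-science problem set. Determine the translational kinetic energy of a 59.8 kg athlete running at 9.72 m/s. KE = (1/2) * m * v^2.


KE = 0.5 * m * v^2
= 0.5 * 59.8 * 9.72^2
= 0.5 * 59.8 * 94.4784
= 2824.9 J

2824.9 J


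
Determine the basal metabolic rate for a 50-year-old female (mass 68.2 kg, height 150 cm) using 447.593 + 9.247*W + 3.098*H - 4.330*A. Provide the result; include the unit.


BMR = 447.593 + 9.247*68.2 + 3.098*150 - 4.330*50
= 1326.44 kcal/day

1326.44 kcal/day


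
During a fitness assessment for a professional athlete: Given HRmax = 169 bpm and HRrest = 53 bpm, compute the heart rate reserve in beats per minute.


Heart rate reserve = maximum HR minus resting HR
HRR = 169 - 53 = 116 bpm

116 bpm


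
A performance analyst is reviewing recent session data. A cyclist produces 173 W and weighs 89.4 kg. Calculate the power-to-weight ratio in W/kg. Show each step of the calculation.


P/W = power / mass
= 173 / 89.4
= 1.935 W/kg

1.935 W/kg


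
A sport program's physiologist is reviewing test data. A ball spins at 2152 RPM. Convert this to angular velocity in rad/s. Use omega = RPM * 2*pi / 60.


omega = 2152 * 2 * pi / 60
= 2152 * 6.28318531 / 60
= 13521.415 / 60
= 225.357 rad/s

225.357 rad/s


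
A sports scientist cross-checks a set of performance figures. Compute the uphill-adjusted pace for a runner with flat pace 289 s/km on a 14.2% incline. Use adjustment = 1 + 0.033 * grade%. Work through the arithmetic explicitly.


Adjustment factor = 1 + 0.033 * 14.2 = 1.4686
Grade-adjusted pace = 289 * 1.4686 = 424.43 s/km

424.43 s/km


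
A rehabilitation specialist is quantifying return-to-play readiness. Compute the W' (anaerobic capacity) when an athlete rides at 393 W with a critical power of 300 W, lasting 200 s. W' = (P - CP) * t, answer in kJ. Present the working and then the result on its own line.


Above-CP power = 93 W
Duration = 200 s
W' = 93 * 200 = 18600 J
Convert: 18600 / 1000 = 18.6 kJ

18.6 kJ


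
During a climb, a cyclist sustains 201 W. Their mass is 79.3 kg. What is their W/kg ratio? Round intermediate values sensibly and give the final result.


Power-to-weight = 201 W / 79.3 kg
= 2.535 W/kg

2.535 W/kg


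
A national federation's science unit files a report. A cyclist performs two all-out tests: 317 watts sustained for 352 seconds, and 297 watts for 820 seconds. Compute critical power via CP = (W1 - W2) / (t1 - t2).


W1 = P1 * t1 = 317 * 352 = 111584 J
W2 = P2 * t2 = 297 * 820 = 243540 J
CP = (111584 - 243540) / (352 - 820)
= 281.96 W

281.96 W


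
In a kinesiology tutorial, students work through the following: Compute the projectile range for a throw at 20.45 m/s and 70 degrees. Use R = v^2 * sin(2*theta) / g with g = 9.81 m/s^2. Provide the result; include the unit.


Two times the angle = 140 degrees
sin(140) = 0.642788
R = 418.2025 * 0.642788 / 9.81 = 27.402 m

27.402 m


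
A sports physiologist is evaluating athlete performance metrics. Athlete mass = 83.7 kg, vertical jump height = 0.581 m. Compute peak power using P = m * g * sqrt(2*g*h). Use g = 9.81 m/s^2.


sqrt(2 * 9.81 * 0.581) = sqrt(11.39922) = 3.376273 m/s
P = 83.7 * 9.81 * 3.376273
= 2772.25 W

2772.25 W


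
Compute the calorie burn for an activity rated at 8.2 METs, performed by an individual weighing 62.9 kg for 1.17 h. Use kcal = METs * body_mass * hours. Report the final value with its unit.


Product of METs and mass = 8.2 * 62.9 = 515.78
Total kcal = 515.78 * 1.17 = 603.46 kcal

603.46 kcal


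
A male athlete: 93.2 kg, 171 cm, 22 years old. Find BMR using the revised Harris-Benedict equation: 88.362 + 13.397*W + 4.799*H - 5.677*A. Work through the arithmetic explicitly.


Intercept = 88.362
Weight contribution = 13.397 * 93.2 = 1248.6004
Height contribution = 4.799 * 171 = 820.629
Age contribution = 5.677 * 22 = 124.894
BMR = 88.362 + 1248.6004 + 820.629 - 124.894
= 2032.7 kcal/day

2032.7 kcal/day


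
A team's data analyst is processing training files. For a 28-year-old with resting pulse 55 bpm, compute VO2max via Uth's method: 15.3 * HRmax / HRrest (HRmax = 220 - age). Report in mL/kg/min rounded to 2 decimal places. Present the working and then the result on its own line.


Step 1: HRmax = 220 - 28 = 192 bpm
Step 2: Ratio = 192 / 55 = 3.4909
Step 3: VO2max = 15.3 * 3.4909 = 53.41 mL/kg/min

53.41 mL/kg/min


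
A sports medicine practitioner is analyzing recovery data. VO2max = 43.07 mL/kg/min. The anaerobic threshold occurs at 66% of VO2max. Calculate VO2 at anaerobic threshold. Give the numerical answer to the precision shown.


AT fraction = 66 / 100 = 0.66
AT VO2 = 43.07 * 0.66
= 28.43 mL/kg/min

28.43 mL/kg/min


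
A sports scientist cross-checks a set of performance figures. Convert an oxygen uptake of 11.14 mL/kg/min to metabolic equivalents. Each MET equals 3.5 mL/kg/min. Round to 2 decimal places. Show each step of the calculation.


One MET = 3.5 mL/kg/min
Number of METs = 11.14 / 3.5
= 3.18 METs

3.18 METs


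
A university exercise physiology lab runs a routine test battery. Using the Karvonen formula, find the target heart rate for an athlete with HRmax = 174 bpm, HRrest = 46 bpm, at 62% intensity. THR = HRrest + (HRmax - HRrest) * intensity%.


HRR = 174 - 46 = 128
THR = 46 + 128 * 0.62
= 46 + 79.36
= 125.36 bpm

125.36 bpm


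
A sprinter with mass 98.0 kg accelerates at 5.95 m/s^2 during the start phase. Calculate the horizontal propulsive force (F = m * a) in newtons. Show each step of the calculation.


F = m * a
= 98.0 * 5.95
= 583.1 N

583.1 N


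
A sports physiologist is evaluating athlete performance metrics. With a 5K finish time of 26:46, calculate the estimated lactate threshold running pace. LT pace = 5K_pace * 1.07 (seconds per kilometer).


Race duration = 1606 s for 5 km
Average pace = 1606 / 5 = 321.2 s/km
LT pace = 321.2 * 1.07
= 343.68 s/km

343.68 s/km


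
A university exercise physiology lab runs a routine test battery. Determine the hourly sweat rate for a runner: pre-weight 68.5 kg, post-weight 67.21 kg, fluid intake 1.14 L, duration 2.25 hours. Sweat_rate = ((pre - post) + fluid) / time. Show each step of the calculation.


Mass lost = 68.5 - 67.21 = 1.29 kg
Add fluid consumed: 1.29 + 1.14 = 2.43 L total sweat
Sweat rate = 2.43 / 2.25 = 1.08 L/h

1.08 L/h


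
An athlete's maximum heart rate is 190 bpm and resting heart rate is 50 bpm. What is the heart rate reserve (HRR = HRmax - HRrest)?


HRR = HRmax - HRrest
= 190 - 50
= 140 bpm

140 bpm


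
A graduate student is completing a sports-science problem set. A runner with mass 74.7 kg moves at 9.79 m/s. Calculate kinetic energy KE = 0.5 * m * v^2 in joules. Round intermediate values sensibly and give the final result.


v^2 = 9.79^2 = 95.8441
KE = 0.5 * 74.7 * 95.8441
= 3579.78 J

3579.78 J


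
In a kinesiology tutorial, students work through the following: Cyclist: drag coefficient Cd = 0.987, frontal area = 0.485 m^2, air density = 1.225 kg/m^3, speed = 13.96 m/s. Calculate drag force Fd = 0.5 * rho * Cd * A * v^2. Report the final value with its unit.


v^2 = 13.96^2 = 194.8816
Fd = 0.5 * 1.225 * 0.987 * 0.485 * 194.8816
= 57.139 N

57.139 N


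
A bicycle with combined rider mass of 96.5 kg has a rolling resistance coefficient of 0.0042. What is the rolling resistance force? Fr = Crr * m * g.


Fr = 0.0042 * 96.5 * 9.81
= 0.4053 * 9.81
= 3.976 N

3.976 N


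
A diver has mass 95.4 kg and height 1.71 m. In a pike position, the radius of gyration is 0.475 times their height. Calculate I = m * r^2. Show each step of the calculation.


r = 0.475 * 1.71 = 0.81225 m
I = m * r^2 = 95.4 * 0.65975 = 62.94 kg*m^2

62.94 kg*m^2


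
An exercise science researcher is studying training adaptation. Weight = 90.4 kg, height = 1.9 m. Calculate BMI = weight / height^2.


height^2 = 1.9^2 = 3.61
BMI = 90.4 / 3.61 = 25.04 kg/m^2

25.04 kg/m^2


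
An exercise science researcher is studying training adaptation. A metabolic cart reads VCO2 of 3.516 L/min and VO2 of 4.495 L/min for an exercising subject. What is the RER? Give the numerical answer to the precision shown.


RER = VCO2 / VO2 = 3.516 / 4.495 = 0.7822

0.7822


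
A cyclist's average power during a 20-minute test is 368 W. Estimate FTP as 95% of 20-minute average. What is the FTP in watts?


FTP = 20-min power * 0.95
= 368 * 0.95
= 349.6 W

349.6 W


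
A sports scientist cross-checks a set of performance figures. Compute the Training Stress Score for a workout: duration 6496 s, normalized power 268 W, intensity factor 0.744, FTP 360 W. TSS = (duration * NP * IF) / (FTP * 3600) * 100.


Product = 6496 * 268 * 0.744 = 1295250.432
Base = 360 * 3600 = 1296000
TSS = 1295250.432 / 1296000 * 100 = 99.94

99.94 TSS


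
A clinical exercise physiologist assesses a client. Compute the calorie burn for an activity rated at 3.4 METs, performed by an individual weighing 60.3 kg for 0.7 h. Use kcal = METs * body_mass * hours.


Product of METs and mass = 3.4 * 60.3 = 205.02
Total kcal = 205.02 * 0.7 = 143.51 kcal

143.51 kcal


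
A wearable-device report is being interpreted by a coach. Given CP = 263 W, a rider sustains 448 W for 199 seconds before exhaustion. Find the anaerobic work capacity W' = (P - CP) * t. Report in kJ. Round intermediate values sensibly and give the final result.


Excess power = 448 - 263 = 185 W
Work above CP = 185 * 199 = 36815 J
W' = 36.815 kJ

36.815 kJ


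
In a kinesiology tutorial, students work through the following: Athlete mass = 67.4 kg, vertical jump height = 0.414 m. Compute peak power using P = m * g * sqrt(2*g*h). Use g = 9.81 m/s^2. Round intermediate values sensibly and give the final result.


sqrt(2 * 9.81 * 0.414) = sqrt(8.12268) = 2.850032 m/s
P = 67.4 * 9.81 * 2.850032
= 1884.42 W

1884.42 W


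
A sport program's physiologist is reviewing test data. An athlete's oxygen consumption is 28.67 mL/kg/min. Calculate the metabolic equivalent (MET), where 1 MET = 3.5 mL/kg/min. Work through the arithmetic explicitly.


MET = VO2 / 3.5
= 28.67 / 3.5
= 8.19 METs

8.19 METs


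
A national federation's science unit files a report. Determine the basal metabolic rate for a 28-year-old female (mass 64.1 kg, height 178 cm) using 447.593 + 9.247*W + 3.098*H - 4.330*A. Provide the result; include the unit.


BMR = 447.593 + 9.247*64.1 + 3.098*178 - 4.330*28
= 1470.53 kcal/day

1470.53 kcal/day


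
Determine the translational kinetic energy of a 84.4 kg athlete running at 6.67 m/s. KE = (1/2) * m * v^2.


KE = 0.5 * m * v^2
= 0.5 * 84.4 * 6.67^2
= 0.5 * 84.4 * 44.4889
= 1877.43 J

1877.43 J


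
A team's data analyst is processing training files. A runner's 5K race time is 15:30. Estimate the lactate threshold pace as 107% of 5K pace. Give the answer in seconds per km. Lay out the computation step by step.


Total race time = 15*60 + 30 = 930 seconds
5K pace = 930 / 5 = 186.0 sec/km
LT pace = 186.0 * 1.07 = 199.02 sec/km

199.02 s/km


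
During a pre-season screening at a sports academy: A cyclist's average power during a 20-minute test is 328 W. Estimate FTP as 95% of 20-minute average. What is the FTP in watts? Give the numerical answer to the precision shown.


FTP = 20-min power * 0.95
= 328 * 0.95
= 311.6 W

311.6 W


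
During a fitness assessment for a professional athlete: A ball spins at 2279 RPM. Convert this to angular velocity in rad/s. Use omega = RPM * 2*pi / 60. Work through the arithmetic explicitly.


omega = 2279 * 2 * pi / 60
= 2279 * 6.28318531 / 60
= 14319.379 / 60
= 238.656 rad/s

238.656 rad/s


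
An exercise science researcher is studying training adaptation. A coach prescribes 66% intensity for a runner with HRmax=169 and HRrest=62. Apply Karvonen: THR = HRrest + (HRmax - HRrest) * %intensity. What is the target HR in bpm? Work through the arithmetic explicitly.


Heart rate reserve = 169 - 62 = 107
Intensity fraction = 66 / 100 = 0.66
THR = 62 + 107 * 0.66 = 132.62 bpm

132.62 bpm


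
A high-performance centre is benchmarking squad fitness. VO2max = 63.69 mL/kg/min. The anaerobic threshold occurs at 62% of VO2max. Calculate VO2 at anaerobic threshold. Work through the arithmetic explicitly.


AT fraction = 62 / 100 = 0.62
AT VO2 = 63.69 * 0.62
= 39.49 mL/kg/min

39.49 mL/kg/min


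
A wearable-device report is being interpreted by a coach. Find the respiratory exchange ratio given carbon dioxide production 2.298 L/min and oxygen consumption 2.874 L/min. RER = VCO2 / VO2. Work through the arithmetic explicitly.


VCO2 = 2.298 L/min
VO2 = 2.874 L/min
RER = 2.298 / 2.874 = 0.7996

0.7996


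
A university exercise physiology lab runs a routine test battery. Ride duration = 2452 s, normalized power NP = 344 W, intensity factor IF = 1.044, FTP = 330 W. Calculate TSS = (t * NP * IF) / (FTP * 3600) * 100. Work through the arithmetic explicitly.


Numerator = 2452 * 344 * 1.044 = 880601.472
Denominator = 330 * 3600 = 1188000
TSS = 880601.472 / 1188000 * 100
= 74.12

74.12 TSS


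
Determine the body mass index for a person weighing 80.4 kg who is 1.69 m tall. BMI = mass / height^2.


BMI = mass / height^2
= 80.4 / 1.69^2
= 80.4 / 2.8561
= 28.15 kg/m^2

28.15 kg/m^2


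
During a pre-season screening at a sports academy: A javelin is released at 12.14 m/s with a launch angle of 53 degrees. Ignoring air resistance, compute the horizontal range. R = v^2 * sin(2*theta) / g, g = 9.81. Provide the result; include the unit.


Launch speed squared = 147.3796
sin(2 * 53 deg) = 0.961262
Range = 147.3796 * 0.961262 / 9.81
= 14.441 m

14.441 m


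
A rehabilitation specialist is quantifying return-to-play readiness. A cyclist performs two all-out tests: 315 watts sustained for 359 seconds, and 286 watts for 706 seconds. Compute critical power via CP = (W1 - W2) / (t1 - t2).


W1 = P1 * t1 = 315 * 359 = 113085 J
W2 = P2 * t2 = 286 * 706 = 201916 J
CP = (113085 - 201916) / (359 - 706)
= 256.0 W

256.0 W


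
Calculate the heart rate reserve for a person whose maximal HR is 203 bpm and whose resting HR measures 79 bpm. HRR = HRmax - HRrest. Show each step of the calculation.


HRmax = 203 bpm
HRrest = 79 bpm
HRR = 203 - 79 = 124 bpm

124 bpm


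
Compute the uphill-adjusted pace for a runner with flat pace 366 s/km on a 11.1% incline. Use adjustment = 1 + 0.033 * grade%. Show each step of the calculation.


Adjustment factor = 1 + 0.033 * 11.1 = 1.3663
Grade-adjusted pace = 366 * 1.3663 = 500.07 s/km

500.07 s/km


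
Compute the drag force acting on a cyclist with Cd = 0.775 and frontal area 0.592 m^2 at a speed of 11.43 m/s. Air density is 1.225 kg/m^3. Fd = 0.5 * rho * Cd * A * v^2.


Step 1: v^2 = 130.6449
Step 2: Fd = 0.5 * 1.225 * 0.775 * 0.592 * 130.6449
= 36.713 N

36.713 N


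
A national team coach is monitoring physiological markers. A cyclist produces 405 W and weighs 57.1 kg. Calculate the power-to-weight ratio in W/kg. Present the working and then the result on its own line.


P/W = power / mass
= 405 / 57.1
= 7.093 W/kg

7.093 W/kg


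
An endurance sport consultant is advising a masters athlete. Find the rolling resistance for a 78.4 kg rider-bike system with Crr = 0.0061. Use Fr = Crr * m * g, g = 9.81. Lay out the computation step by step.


m * g = 78.4 * 9.81 = 769.104 N
Fr = 0.0061 * 769.104 = 4.692 N

4.692 N


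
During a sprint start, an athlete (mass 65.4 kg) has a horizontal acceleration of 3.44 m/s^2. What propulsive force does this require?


Propulsive force = mass * acceleration
= 65.4 kg * 3.44 m/s^2
= 224.98 N

224.98 N


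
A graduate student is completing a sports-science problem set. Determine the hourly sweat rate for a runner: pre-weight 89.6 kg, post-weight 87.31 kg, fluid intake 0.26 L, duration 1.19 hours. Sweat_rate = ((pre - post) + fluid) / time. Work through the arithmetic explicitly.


Mass lost = 89.6 - 87.31 = 2.29 kg
Add fluid consumed: 2.29 + 0.26 = 2.55 L total sweat
Sweat rate = 2.55 / 1.19 = 2.143 L/h

2.143 L/h


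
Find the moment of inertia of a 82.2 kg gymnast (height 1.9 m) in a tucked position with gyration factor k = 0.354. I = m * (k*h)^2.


Radius of gyration = 0.354 * 1.9 = 0.6726 m
I = 82.2 * 0.6726^2
= 82.2 * 0.452391
= 37.187 kg*m^2

37.187 kg*m^2


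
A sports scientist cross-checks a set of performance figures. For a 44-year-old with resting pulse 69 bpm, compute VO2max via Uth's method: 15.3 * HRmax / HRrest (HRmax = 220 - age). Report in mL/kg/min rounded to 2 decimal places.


Step 1: HRmax = 220 - 44 = 176 bpm
Step 2: Ratio = 176 / 69 = 2.5507
Step 3: VO2max = 15.3 * 2.5507 = 39.03 mL/kg/min

39.03 mL/kg/min


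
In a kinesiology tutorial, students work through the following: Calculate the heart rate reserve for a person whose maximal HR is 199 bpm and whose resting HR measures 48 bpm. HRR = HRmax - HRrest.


HRmax = 199 bpm
HRrest = 48 bpm
HRR = 199 - 48 = 151 bpm

151 bpm


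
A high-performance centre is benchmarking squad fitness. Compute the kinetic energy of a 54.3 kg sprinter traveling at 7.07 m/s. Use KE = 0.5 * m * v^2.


Velocity squared = 49.9849
KE = 0.5 * 54.3 * 49.9849 = 1357.09 J

1357.09 J


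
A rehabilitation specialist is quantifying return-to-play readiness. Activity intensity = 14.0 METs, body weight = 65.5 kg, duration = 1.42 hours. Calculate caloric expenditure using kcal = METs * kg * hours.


kcal = 14.0 * 65.5 * 1.42
= 917.0 * 1.42
= 1302.14 kcal

1302.14 kcal


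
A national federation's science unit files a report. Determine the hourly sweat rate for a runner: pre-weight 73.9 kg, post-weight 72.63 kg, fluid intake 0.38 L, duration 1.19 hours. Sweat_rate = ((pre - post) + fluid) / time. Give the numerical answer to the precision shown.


Mass lost = 73.9 - 72.63 = 1.27 kg
Add fluid consumed: 1.27 + 0.38 = 1.65 L total sweat
Sweat rate = 1.65 / 1.19 = 1.387 L/h

1.387 L/h


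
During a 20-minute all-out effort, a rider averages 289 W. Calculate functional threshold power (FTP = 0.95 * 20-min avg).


FTP = 0.95 * 289
= 274.55 W

274.55 W


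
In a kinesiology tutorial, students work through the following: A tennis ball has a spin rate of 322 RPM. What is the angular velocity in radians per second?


Convert RPM to rad/s: multiply by 2*pi and divide by 60
omega = 322 * 2 * pi / 60
= 33.72 rad/s

33.72 rad/s


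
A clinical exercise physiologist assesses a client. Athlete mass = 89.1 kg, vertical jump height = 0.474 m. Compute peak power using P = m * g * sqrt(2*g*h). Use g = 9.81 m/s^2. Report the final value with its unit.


sqrt(2 * 9.81 * 0.474) = sqrt(9.29988) = 3.04957 m/s
P = 89.1 * 9.81 * 3.04957
= 2665.54 W

2665.54 W


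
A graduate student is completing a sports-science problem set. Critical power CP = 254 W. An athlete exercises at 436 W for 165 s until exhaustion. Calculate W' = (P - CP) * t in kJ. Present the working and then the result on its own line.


P - CP = 436 - 254 = 182 W
W' = 182 * 165 = 30030 J
= 30030 / 1000 = 30.03 kJ

30.03 kJ


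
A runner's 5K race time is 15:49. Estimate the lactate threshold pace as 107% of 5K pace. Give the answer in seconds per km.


Total race time = 15*60 + 49 = 949 seconds
5K pace = 949 / 5 = 189.8 sec/km
LT pace = 189.8 * 1.07 = 203.09 sec/km

203.09 s/km


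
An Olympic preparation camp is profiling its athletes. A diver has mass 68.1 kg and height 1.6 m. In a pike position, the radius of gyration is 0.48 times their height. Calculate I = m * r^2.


r = 0.48 * 1.6 = 0.768 m
I = m * r^2 = 68.1 * 0.589824 = 40.167 kg*m^2

40.167 kg*m^2


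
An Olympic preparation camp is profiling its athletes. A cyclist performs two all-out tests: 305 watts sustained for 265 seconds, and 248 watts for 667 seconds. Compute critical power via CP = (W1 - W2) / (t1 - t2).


W1 = P1 * t1 = 305 * 265 = 80825 J
W2 = P2 * t2 = 248 * 667 = 165416 J
CP = (80825 - 165416) / (265 - 667)
= 210.43 W

210.43 W


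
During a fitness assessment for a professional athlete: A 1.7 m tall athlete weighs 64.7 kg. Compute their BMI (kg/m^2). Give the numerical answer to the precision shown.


height^2 = 2.89 m^2
BMI = 64.7 / 2.89 = 22.39 kg/m^2

22.39 kg/m^2


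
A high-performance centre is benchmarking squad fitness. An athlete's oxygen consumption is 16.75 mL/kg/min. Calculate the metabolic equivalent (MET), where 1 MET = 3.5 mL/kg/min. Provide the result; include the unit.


MET = VO2 / 3.5
= 16.75 / 3.5
= 4.79 METs

4.79 METs


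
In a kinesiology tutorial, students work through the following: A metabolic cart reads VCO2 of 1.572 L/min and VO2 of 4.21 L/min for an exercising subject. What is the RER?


RER = VCO2 / VO2 = 1.572 / 4.21 = 0.3734

0.3734


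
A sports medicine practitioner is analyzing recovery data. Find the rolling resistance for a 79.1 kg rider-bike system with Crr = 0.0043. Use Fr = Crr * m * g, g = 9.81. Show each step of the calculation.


m * g = 79.1 * 9.81 = 775.971 N
Fr = 0.0043 * 775.971 = 3.337 N

3.337 N


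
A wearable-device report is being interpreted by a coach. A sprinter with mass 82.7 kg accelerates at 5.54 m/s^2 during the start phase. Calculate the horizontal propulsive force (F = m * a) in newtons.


F = m * a
= 82.7 * 5.54
= 458.16 N

458.16 N


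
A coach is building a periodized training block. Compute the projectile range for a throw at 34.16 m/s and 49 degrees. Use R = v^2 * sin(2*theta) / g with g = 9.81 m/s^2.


Two times the angle = 98 degrees
sin(98) = 0.990268
R = 1166.9056 * 0.990268 / 9.81 = 117.793 m

117.793 m


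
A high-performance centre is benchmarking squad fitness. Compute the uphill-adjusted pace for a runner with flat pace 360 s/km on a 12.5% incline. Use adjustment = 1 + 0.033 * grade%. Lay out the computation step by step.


Adjustment factor = 1 + 0.033 * 12.5 = 1.4125
Grade-adjusted pace = 360 * 1.4125 = 508.5 s/km

508.5 s/km


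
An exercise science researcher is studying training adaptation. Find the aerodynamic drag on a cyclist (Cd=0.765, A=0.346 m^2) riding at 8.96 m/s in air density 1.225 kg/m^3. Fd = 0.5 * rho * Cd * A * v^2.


Fd = 0.5 * 1.225 * 0.765 * 0.346 * 8.96^2
= 0.5 * 1.225 * 0.765 * 0.346 * 80.2816
= 13.015 N

13.015 N


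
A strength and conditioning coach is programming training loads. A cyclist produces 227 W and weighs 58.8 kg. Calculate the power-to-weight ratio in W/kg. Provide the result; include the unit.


P/W = power / mass
= 227 / 58.8
= 3.861 W/kg

3.861 W/kg


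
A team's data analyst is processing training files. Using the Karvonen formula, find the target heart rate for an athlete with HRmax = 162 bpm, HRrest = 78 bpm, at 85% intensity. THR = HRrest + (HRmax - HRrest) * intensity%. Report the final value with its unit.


HRR = 162 - 78 = 84
THR = 78 + 84 * 0.85
= 78 + 71.4
= 149.4 bpm

149.4 bpm


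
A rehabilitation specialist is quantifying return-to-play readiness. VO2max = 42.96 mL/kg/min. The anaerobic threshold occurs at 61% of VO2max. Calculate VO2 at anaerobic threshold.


AT fraction = 61 / 100 = 0.61
AT VO2 = 42.96 * 0.61
= 26.21 mL/kg/min

26.21 mL/kg/min


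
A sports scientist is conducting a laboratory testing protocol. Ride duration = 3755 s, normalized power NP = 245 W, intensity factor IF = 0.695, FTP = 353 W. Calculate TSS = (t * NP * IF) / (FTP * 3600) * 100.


Numerator = 3755 * 245 * 0.695 = 639382.625
Denominator = 353 * 3600 = 1270800
TSS = 639382.625 / 1270800 * 100
= 50.31

50.31 TSS


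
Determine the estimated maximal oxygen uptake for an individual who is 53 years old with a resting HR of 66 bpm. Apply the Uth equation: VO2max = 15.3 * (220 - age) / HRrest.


HRmax = 220 - 53 = 167
VO2max = 15.3 * (167 / 66)
= 15.3 * 2.5303
= 38.71 mL/kg/min

38.71 mL/kg/min


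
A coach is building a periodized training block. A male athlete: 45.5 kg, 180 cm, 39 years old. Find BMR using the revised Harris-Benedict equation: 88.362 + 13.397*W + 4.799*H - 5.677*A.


Intercept = 88.362
Weight contribution = 13.397 * 45.5 = 609.5635
Height contribution = 4.799 * 180 = 863.82
Age contribution = 5.677 * 39 = 221.403
BMR = 88.362 + 609.5635 + 863.82 - 221.403
= 1340.34 kcal/day

1340.34 kcal/day


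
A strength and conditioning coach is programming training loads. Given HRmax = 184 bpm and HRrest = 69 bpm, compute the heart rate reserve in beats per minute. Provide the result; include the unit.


Heart rate reserve = maximum HR minus resting HR
HRR = 184 - 69 = 115 bpm

115 bpm


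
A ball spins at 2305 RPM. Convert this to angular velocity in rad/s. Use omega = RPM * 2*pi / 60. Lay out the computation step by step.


omega = 2305 * 2 * pi / 60
= 2305 * 6.28318531 / 60
= 14482.742 / 60
= 241.379 rad/s

241.379 rad/s


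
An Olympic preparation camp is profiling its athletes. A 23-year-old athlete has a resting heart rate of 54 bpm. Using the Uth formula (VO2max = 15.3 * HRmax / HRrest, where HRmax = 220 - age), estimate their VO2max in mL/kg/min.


HRmax = 220 - 23 = 197 bpm
Ratio = HRmax / HRrest = 197 / 54 = 3.6481
VO2max = 15.3 * 3.6481 = 55.82 mL/kg/min

55.82 mL/kg/min


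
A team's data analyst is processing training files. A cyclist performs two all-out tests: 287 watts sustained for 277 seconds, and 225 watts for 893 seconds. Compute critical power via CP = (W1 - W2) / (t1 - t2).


W1 = P1 * t1 = 287 * 277 = 79499 J
W2 = P2 * t2 = 225 * 893 = 200925 J
CP = (79499 - 200925) / (277 - 893)
= 197.12 W

197.12 W


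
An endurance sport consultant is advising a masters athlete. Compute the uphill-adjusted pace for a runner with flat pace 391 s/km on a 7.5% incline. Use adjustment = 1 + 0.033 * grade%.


Adjustment factor = 1 + 0.033 * 7.5 = 1.2475
Grade-adjusted pace = 391 * 1.2475 = 487.77 s/km

487.77 s/km


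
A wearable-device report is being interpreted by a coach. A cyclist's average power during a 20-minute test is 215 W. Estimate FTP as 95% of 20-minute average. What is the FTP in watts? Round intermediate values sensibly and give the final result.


FTP = 20-min power * 0.95
= 215 * 0.95
= 204.25 W

204.25 W


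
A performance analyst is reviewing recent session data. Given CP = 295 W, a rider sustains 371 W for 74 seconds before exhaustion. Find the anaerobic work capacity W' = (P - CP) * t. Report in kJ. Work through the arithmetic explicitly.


Excess power = 371 - 295 = 76 W
Work above CP = 76 * 74 = 5624 J
W' = 5.624 kJ

5.624 kJ


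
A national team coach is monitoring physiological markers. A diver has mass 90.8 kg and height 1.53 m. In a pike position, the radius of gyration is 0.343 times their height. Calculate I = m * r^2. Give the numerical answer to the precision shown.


r = 0.343 * 1.53 = 0.52479 m
I = m * r^2 = 90.8 * 0.275405 = 25.007 kg*m^2

25.007 kg*m^2


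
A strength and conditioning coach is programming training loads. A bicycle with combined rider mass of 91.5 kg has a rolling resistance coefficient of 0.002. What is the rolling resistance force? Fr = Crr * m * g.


Fr = 0.002 * 91.5 * 9.81
= 0.183 * 9.81
= 1.795 N

1.795 N


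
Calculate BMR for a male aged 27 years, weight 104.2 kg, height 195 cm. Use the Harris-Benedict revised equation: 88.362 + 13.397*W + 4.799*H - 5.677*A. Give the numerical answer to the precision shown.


Substituting values:
W term = 13.397 * 104.2 = 1395.9674
H term = 4.799 * 195 = 935.805
A term = 5.677 * 27 = 153.279
BMR = 2266.86 kcal/day

2266.86 kcal/day


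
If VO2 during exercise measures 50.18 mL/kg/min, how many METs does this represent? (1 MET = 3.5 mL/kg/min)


METs = VO2 / 3.5 = 50.18 / 3.5 = 14.34

14.34 METs


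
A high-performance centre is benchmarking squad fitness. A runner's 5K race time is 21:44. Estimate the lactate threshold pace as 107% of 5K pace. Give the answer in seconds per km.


Total race time = 21*60 + 44 = 1304 seconds
5K pace = 1304 / 5 = 260.8 sec/km
LT pace = 260.8 * 1.07 = 279.06 sec/km

279.06 s/km


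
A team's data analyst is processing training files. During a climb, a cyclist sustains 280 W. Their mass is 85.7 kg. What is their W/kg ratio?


Power-to-weight = 280 W / 85.7 kg
= 3.267 W/kg

3.267 W/kg


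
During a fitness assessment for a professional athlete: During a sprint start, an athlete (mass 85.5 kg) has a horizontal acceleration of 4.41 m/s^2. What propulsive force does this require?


Propulsive force = mass * acceleration
= 85.5 kg * 4.41 m/s^2
= 377.06 N

377.06 N


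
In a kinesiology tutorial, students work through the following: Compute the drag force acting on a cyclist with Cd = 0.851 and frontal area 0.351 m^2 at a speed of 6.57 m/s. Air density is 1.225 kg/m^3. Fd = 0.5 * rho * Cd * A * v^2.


Step 1: v^2 = 43.1649
Step 2: Fd = 0.5 * 1.225 * 0.851 * 0.351 * 43.1649
= 7.897 N

7.897 N


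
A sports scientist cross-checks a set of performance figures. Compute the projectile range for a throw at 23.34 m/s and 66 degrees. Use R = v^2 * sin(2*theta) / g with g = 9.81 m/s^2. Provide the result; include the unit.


Two times the angle = 132 degrees
sin(132) = 0.743145
R = 544.7556 * 0.743145 / 9.81 = 41.267 m

41.267 m


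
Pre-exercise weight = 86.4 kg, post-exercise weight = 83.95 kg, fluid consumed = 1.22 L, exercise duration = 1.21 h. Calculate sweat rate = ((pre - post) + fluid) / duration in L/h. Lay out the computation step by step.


Weight loss = 86.4 - 83.95 = 2.45 kg (approx L)
Total sweat = 2.45 + 1.22 = 3.67 L
Sweat rate = 3.67 / 1.21 = 3.033 L/h

3.033 L/h


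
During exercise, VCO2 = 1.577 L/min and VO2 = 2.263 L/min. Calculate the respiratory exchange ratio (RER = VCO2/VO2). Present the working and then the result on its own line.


RER = VCO2 / VO2
= 1.577 / 2.263
= 0.6969

0.6969


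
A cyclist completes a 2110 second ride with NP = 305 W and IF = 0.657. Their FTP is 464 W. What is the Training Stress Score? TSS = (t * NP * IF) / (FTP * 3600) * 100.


t * NP * IF = 2110 * 305 * 0.657 = 422812.35
FTP * 3600 = 1670400
TSS = (422812.35 / 1670400) * 100 = 25.31

25.31 TSS


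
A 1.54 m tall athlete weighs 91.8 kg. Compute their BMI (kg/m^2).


height^2 = 2.3716 m^2
BMI = 91.8 / 2.3716 = 38.71 kg/m^2

38.71 kg/m^2


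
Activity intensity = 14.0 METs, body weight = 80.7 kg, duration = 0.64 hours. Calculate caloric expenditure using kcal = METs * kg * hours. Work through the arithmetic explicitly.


kcal = 14.0 * 80.7 * 0.64
= 1129.8 * 0.64
= 723.07 kcal

723.07 kcal


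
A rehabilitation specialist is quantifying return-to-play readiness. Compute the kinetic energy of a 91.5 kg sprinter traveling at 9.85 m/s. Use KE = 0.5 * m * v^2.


Velocity squared = 97.0225
KE = 0.5 * 91.5 * 97.0225 = 4438.78 J

4438.78 J


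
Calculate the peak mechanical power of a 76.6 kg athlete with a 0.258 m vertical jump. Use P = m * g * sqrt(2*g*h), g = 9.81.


First, sqrt(2gh) = sqrt(2 * 9.81 * 0.258)
= sqrt(5.06196) = 2.24988 m/s
Power = 76.6 * 9.81 * 2.24988 = 1690.66 W

1690.66 W


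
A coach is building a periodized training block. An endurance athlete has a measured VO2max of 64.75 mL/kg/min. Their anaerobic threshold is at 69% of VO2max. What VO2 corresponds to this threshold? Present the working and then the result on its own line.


Anaerobic threshold VO2 = VO2max * 69%
= 64.75 * 0.69
= 44.68 mL/kg/min

44.68 mL/kg/min


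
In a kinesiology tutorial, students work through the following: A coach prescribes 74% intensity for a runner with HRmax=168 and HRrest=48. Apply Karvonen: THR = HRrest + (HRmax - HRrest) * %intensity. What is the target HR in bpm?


Heart rate reserve = 168 - 48 = 120
Intensity fraction = 74 / 100 = 0.74
THR = 48 + 120 * 0.74 = 136.8 bpm

136.8 bpm


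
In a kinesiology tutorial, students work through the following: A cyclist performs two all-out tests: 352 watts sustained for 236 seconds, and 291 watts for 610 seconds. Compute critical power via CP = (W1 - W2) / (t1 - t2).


W1 = P1 * t1 = 352 * 236 = 83072 J
W2 = P2 * t2 = 291 * 610 = 177510 J
CP = (83072 - 177510) / (236 - 610)
= 252.51 W

252.51 W


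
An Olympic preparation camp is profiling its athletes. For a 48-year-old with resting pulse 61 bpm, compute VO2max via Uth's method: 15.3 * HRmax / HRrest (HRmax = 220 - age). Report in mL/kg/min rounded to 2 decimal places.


Step 1: HRmax = 220 - 48 = 172 bpm
Step 2: Ratio = 172 / 61 = 2.8197
Step 3: VO2max = 15.3 * 2.8197 = 43.14 mL/kg/min

43.14 mL/kg/min


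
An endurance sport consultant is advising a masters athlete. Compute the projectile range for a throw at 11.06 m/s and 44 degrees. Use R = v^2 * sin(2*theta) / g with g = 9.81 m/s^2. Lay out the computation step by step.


Two times the angle = 88 degrees
sin(88) = 0.999391
R = 122.3236 * 0.999391 / 9.81 = 12.462 m

12.462 m


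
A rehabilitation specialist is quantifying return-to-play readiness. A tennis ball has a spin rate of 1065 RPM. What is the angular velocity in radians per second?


Convert RPM to rad/s: multiply by 2*pi and divide by 60
omega = 1065 * 2 * pi / 60
= 111.527 rad/s

111.527 rad/s


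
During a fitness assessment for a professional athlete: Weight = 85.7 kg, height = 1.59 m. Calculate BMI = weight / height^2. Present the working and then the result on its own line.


height^2 = 1.59^2 = 2.5281
BMI = 85.7 / 2.5281 = 33.9 kg/m^2

33.9 kg/m^2


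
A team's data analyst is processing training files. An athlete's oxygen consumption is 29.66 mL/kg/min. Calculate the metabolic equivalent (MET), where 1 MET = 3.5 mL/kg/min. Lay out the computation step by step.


MET = VO2 / 3.5
= 29.66 / 3.5
= 8.47 METs

8.47 METs


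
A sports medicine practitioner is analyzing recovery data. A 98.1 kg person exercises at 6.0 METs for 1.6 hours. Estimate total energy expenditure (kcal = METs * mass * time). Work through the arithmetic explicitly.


Energy = METs * mass(kg) * time(h)
= 6.0 * 98.1 * 1.6
= 941.76 kcal

941.76 kcal


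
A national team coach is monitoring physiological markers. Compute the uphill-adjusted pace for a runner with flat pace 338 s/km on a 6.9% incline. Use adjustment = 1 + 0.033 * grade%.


Adjustment factor = 1 + 0.033 * 6.9 = 1.2277
Grade-adjusted pace = 338 * 1.2277 = 414.96 s/km

414.96 s/km


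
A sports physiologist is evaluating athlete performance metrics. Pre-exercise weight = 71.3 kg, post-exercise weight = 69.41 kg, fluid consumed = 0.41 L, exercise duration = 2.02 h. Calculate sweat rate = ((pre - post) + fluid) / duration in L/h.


Weight loss = 71.3 - 69.41 = 1.89 kg (approx L)
Total sweat = 1.89 + 0.41 = 2.3 L
Sweat rate = 2.3 / 2.02 = 1.139 L/h

1.139 L/h


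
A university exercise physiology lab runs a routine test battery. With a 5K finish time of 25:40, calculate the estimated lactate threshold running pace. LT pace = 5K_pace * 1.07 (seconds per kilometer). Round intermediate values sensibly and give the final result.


Race duration = 1540 s for 5 km
Average pace = 1540 / 5 = 308.0 s/km
LT pace = 308.0 * 1.07
= 329.56 s/km

329.56 s/km
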